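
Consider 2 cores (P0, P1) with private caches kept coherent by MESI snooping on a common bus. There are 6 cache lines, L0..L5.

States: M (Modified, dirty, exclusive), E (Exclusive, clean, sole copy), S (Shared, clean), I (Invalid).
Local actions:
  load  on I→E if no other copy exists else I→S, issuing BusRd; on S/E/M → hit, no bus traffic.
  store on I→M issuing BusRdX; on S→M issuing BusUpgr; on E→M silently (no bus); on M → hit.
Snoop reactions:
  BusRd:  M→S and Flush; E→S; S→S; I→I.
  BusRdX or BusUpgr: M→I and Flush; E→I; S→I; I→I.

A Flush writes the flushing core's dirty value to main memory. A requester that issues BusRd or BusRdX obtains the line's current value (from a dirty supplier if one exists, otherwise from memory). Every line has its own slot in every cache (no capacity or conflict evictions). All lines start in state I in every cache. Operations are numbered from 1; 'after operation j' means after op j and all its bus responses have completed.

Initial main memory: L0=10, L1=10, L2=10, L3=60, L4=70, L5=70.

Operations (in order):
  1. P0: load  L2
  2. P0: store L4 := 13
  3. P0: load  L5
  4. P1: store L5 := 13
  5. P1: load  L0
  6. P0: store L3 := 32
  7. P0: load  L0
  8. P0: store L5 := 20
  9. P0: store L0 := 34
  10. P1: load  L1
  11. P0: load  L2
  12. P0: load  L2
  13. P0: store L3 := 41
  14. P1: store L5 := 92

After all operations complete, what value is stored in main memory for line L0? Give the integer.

  op1 P0: load  L2 → E/I on L2; bus BusRd; mem=10
  op2 P0: store L4 := 13 → M/I on L4; bus BusRdX; mem=70
  op3 P0: load  L5 → E/I on L5; bus BusRd; mem=70
  op4 P1: store L5 := 13 → I/M on L5; bus BusRdX; mem=70
  op5 P1: load  L0 → I/E on L0; bus BusRd; mem=10
  op6 P0: store L3 := 32 → M/I on L3; bus BusRdX; mem=60
  op7 P0: load  L0 → S/S on L0; bus BusRd; mem=10
  op8 P0: store L5 := 20 → M/I on L5; bus BusRdX Flush; mem=13
  op9 P0: store L0 := 34 → M/I on L0; bus BusUpgr; mem=10
  op10 P1: load  L1 → I/E on L1; bus BusRd; mem=10
  op11 P0: load  L2 → E/I on L2; bus (none); mem=10
  op12 P0: load  L2 → E/I on L2; bus (none); mem=10
  op13 P0: store L3 := 41 → M/I on L3; bus (none); mem=60
  op14 P1: store L5 := 92 → I/M on L5; bus BusRdX Flush; mem=20

memory[L0] = 10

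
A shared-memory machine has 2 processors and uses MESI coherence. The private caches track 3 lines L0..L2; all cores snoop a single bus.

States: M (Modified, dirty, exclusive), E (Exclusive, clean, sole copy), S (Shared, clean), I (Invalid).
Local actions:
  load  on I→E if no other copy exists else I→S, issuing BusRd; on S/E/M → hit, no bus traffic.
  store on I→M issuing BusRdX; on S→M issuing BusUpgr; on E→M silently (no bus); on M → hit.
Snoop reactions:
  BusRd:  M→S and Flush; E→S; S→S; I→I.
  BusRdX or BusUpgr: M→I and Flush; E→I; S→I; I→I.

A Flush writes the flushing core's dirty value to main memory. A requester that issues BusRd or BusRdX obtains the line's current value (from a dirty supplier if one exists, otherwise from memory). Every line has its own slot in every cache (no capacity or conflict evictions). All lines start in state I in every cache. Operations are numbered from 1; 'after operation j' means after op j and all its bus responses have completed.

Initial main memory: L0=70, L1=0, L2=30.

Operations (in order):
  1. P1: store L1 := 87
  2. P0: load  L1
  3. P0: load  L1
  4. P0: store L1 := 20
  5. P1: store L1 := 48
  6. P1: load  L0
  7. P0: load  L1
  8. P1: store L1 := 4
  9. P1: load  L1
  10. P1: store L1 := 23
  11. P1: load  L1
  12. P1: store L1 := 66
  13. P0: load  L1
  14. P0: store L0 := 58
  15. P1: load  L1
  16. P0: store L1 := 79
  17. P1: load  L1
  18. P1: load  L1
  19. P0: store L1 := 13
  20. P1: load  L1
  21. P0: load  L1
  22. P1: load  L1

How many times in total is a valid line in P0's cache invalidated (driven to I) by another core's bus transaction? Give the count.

1. P1: store L1 := 87  bus=[BusRdX]  L1: P0=I P1=M  mem[L1]=0
2. P0: load  L1  bus=[BusRd,Flush]  L1: P0=S P1=S  mem[L1]=87
3. P0: load  L1  bus=[-]  L1: P0=S P1=S  mem[L1]=87
4. P0: store L1 := 20  bus=[BusUpgr]  L1: P0=M P1=I  mem[L1]=87
5. P1: store L1 := 48  bus=[BusRdX,Flush]  L1: P0=I P1=M  mem[L1]=20
6. P1: load  L0  bus=[BusRd]  L0: P0=I P1=E  mem[L0]=70
7. P0: load  L1  bus=[BusRd,Flush]  L1: P0=S P1=S  mem[L1]=48
8. P1: store L1 := 4  bus=[BusUpgr]  L1: P0=I P1=M  mem[L1]=48
9. P1: load  L1  bus=[-]  L1: P0=I P1=M  mem[L1]=48
10. P1: store L1 := 23  bus=[-]  L1: P0=I P1=M  mem[L1]=48
11. P1: load  L1  bus=[-]  L1: P0=I P1=M  mem[L1]=48
12. P1: store L1 := 66  bus=[-]  L1: P0=I P1=M  mem[L1]=48
13. P0: load  L1  bus=[BusRd,Flush]  L1: P0=S P1=S  mem[L1]=66
14. P0: store L0 := 58  bus=[BusRdX]  L0: P0=M P1=I  mem[L0]=70
15. P1: load  L1  bus=[-]  L1: P0=S P1=S  mem[L1]=66
16. P0: store L1 := 79  bus=[BusUpgr]  L1: P0=M P1=I  mem[L1]=66
17. P1: load  L1  bus=[BusRd,Flush]  L1: P0=S P1=S  mem[L1]=79
18. P1: load  L1  bus=[-]  L1: P0=S P1=S  mem[L1]=79
19. P0: store L1 := 13  bus=[BusUpgr]  L1: P0=M P1=I  mem[L1]=79
20. P1: load  L1  bus=[BusRd,Flush]  L1: P0=S P1=S  mem[L1]=13
21. P0: load  L1  bus=[-]  L1: P0=S P1=S  mem[L1]=13
22. P1: load  L1  bus=[-]  L1: P0=S P1=S  mem[L1]=13

invalidations = 2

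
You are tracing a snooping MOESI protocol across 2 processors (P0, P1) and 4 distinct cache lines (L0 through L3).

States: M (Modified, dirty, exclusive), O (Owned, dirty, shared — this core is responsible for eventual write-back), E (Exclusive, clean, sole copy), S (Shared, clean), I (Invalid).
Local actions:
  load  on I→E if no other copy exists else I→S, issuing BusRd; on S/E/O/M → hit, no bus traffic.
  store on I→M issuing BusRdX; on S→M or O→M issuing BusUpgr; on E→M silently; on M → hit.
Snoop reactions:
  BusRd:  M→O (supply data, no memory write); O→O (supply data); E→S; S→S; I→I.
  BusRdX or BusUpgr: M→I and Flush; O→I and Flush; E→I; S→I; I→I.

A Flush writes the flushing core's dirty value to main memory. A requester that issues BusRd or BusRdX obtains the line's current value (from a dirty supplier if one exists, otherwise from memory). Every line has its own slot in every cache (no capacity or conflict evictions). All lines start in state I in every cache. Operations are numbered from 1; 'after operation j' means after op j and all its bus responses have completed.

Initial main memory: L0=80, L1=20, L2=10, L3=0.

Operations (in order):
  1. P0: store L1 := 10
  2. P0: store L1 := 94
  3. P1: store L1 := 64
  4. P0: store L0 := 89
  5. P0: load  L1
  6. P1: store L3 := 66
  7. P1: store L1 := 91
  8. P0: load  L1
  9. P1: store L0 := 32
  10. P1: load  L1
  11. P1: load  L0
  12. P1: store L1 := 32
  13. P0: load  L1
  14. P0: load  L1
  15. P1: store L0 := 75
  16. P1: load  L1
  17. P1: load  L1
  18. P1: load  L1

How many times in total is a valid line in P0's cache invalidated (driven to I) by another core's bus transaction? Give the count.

invalidations = 4

  op1 P0: store L1 := 10 → M/I on L1; bus BusRdX; mem=20
  op2 P0: store L1 := 94 → M/I on L1; bus (none); mem=20
  op3 P1: store L1 := 64 → I/M on L1; bus BusRdX Flush; mem=94
  op4 P0: store L0 := 89 → M/I on L0; bus BusRdX; mem=80
  op5 P0: load  L1 → S/O on L1; bus BusRd; mem=94
  op6 P1: store L3 := 66 → I/M on L3; bus BusRdX; mem=0
  op7 P1: store L1 := 91 → I/M on L1; bus BusUpgr; mem=94
  op8 P0: load  L1 → S/O on L1; bus BusRd; mem=94
  op9 P1: store L0 := 32 → I/M on L0; bus BusRdX Flush; mem=89
  op10 P1: load  L1 → S/O on L1; bus (none); mem=94
  op11 P1: load  L0 → I/M on L0; bus (none); mem=89
  op12 P1: store L1 := 32 → I/M on L1; bus BusUpgr; mem=94
  op13 P0: load  L1 → S/O on L1; bus BusRd; mem=94
  op14 P0: load  L1 → S/O on L1; bus (none); mem=94
  op15 P1: store L0 := 75 → I/M on L0; bus (none); mem=89
  op16 P1: load  L1 → S/O on L1; bus (none); mem=94
  op17 P1: load  L1 → S/O on L1; bus (none); mem=94
  op18 P1: load  L1 → S/O on L1; bus (none); mem=94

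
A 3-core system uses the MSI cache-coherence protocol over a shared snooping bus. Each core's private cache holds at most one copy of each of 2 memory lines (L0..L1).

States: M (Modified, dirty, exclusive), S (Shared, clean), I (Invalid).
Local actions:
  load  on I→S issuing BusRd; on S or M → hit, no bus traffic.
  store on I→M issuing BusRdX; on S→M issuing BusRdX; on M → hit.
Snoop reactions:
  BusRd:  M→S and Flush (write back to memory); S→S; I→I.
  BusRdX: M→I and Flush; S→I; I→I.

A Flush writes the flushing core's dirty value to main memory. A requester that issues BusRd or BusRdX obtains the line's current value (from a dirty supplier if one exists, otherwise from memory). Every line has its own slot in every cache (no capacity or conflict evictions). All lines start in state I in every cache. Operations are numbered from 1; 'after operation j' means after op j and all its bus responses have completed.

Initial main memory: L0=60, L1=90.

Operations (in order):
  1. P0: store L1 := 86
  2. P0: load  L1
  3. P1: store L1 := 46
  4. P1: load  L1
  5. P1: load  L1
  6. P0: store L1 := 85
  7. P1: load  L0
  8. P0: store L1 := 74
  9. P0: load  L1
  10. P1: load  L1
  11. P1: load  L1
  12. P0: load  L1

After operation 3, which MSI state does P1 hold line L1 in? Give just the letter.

state = M

1. P0: store L1 := 86  bus=[BusRdX]  L1: P0=M P1=I P2=I  mem[L1]=90
2. P0: load  L1  bus=[-]  L1: P0=M P1=I P2=I  mem[L1]=90
3. P1: store L1 := 46  bus=[BusRdX,Flush]  L1: P0=I P1=M P2=I  mem[L1]=86
4. P1: load  L1  bus=[-]  L1: P0=I P1=M P2=I  mem[L1]=86
5. P1: load  L1  bus=[-]  L1: P0=I P1=M P2=I  mem[L1]=86
6. P0: store L1 := 85  bus=[BusRdX,Flush]  L1: P0=M P1=I P2=I  mem[L1]=46
7. P1: load  L0  bus=[BusRd]  L0: P0=I P1=S P2=I  mem[L0]=60
8. P0: store L1 := 74  bus=[-]  L1: P0=M P1=I P2=I  mem[L1]=46
9. P0: load  L1  bus=[-]  L1: P0=M P1=I P2=I  mem[L1]=46
10. P1: load  L1  bus=[BusRd,Flush]  L1: P0=S P1=S P2=I  mem[L1]=74
11. P1: load  L1  bus=[-]  L1: P0=S P1=S P2=I  mem[L1]=74
12. P0: load  L1  bus=[-]  L1: P0=S P1=S P2=I  mem[L1]=74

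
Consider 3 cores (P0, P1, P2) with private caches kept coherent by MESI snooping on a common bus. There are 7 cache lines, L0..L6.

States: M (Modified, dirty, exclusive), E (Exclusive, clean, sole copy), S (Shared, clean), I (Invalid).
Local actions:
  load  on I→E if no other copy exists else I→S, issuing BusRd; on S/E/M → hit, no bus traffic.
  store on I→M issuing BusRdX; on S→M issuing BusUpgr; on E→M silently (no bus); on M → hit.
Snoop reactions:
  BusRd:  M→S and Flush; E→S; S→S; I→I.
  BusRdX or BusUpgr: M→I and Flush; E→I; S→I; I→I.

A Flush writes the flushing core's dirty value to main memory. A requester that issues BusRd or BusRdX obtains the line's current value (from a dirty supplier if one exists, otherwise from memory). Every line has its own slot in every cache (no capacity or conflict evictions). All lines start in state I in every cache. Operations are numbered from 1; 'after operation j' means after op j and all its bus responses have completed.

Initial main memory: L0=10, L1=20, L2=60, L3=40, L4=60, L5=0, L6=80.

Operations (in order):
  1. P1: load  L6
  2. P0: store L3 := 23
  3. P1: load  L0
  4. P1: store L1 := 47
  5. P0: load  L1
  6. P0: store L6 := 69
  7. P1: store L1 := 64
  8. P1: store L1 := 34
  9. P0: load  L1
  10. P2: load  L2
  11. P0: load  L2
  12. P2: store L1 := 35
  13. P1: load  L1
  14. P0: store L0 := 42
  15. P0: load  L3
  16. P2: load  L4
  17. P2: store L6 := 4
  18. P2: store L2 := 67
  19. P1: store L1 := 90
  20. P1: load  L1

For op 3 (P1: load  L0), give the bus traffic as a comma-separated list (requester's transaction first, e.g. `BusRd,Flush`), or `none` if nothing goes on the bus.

bus = BusRd

step 1: P1: load  L6  ⟶  IEI  (L6)  txn=BusRd  M[L6]=80
step 2: P0: store L3 := 23  ⟶  MII  (L3)  txn=BusRdX  M[L3]=40
step 3: P1: load  L0  ⟶  IEI  (L0)  txn=BusRd  M[L0]=10
step 4: P1: store L1 := 47  ⟶  IMI  (L1)  txn=BusRdX  M[L1]=20
step 5: P0: load  L1  ⟶  SSI  (L1)  txn=BusRd+Flush  M[L1]=47
step 6: P0: store L6 := 69  ⟶  MII  (L6)  txn=BusRdX  M[L6]=80
step 7: P1: store L1 := 64  ⟶  IMI  (L1)  txn=BusUpgr  M[L1]=47
step 8: P1: store L1 := 34  ⟶  IMI  (L1)  txn=∅  M[L1]=47
step 9: P0: load  L1  ⟶  SSI  (L1)  txn=BusRd+Flush  M[L1]=34
step 10: P2: load  L2  ⟶  IIE  (L2)  txn=BusRd  M[L2]=60
step 11: P0: load  L2  ⟶  SIS  (L2)  txn=BusRd  M[L2]=60
step 12: P2: store L1 := 35  ⟶  IIM  (L1)  txn=BusRdX  M[L1]=34
step 13: P1: load  L1  ⟶  ISS  (L1)  txn=BusRd+Flush  M[L1]=35
step 14: P0: store L0 := 42  ⟶  MII  (L0)  txn=BusRdX  M[L0]=10
step 15: P0: load  L3  ⟶  MII  (L3)  txn=∅  M[L3]=40
step 16: P2: load  L4  ⟶  IIE  (L4)  txn=BusRd  M[L4]=60
step 17: P2: store L6 := 4  ⟶  IIM  (L6)  txn=BusRdX+Flush  M[L6]=69
step 18: P2: store L2 := 67  ⟶  IIM  (L2)  txn=BusUpgr  M[L2]=60
step 19: P1: store L1 := 90  ⟶  IMI  (L1)  txn=BusUpgr  M[L1]=35
step 20: P1: load  L1  ⟶  IMI  (L1)  txn=∅  M[L1]=35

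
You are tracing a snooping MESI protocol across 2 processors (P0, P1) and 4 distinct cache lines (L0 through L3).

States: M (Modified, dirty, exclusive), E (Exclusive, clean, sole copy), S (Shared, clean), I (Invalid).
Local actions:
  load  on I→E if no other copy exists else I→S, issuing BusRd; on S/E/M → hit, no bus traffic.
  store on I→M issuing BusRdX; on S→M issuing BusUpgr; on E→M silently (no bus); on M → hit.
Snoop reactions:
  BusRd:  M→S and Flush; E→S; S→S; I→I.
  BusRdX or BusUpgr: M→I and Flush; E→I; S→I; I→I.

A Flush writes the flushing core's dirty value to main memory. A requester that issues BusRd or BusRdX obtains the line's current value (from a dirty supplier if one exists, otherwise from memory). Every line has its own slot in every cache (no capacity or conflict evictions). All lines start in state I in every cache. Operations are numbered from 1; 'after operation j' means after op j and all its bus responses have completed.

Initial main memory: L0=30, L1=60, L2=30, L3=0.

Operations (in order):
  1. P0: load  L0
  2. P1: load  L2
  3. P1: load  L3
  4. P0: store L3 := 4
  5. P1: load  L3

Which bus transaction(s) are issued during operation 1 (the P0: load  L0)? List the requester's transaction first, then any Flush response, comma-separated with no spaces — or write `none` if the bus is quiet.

  op1 P0: load  L0 → E/I on L0; bus BusRd; mem=30
  op2 P1: load  L2 → I/E on L2; bus BusRd; mem=30
  op3 P1: load  L3 → I/E on L3; bus BusRd; mem=0
  op4 P0: store L3 := 4 → M/I on L3; bus BusRdX; mem=0
  op5 P1: load  L3 → S/S on L3; bus BusRd Flush; mem=4

bus = BusRd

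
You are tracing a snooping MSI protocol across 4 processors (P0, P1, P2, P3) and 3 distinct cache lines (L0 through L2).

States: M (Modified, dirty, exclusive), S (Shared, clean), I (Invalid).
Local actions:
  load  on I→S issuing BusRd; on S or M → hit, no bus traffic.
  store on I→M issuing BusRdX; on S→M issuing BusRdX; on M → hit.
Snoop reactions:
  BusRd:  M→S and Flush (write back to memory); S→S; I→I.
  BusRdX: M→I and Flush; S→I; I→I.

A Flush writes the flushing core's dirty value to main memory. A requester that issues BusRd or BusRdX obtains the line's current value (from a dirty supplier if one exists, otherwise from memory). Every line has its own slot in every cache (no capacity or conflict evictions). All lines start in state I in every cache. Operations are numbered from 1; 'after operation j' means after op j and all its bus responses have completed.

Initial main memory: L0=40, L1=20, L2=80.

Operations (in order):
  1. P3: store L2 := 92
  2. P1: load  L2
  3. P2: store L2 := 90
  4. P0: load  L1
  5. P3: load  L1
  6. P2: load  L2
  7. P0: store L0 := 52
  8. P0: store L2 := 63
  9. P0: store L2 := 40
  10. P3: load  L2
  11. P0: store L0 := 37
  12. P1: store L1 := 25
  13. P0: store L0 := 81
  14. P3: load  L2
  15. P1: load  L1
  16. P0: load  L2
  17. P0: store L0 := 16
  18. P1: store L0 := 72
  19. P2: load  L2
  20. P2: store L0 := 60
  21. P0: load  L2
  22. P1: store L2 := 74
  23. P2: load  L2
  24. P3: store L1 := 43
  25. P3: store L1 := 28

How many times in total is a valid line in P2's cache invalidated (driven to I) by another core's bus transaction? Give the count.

invalidations = 2

step 1: P3: store L2 := 92  ⟶  IIIM  (L2)  txn=BusRdX  M[L2]=80
step 2: P1: load  L2  ⟶  ISIS  (L2)  txn=BusRd+Flush  M[L2]=92
step 3: P2: store L2 := 90  ⟶  IIMI  (L2)  txn=BusRdX  M[L2]=92
step 4: P0: load  L1  ⟶  SIII  (L1)  txn=BusRd  M[L1]=20
step 5: P3: load  L1  ⟶  SIIS  (L1)  txn=BusRd  M[L1]=20
step 6: P2: load  L2  ⟶  IIMI  (L2)  txn=∅  M[L2]=92
step 7: P0: store L0 := 52  ⟶  MIII  (L0)  txn=BusRdX  M[L0]=40
step 8: P0: store L2 := 63  ⟶  MIII  (L2)  txn=BusRdX+Flush  M[L2]=90
step 9: P0: store L2 := 40  ⟶  MIII  (L2)  txn=∅  M[L2]=90
step 10: P3: load  L2  ⟶  SIIS  (L2)  txn=BusRd+Flush  M[L2]=40
step 11: P0: store L0 := 37  ⟶  MIII  (L0)  txn=∅  M[L0]=40
step 12: P1: store L1 := 25  ⟶  IMII  (L1)  txn=BusRdX  M[L1]=20
step 13: P0: store L0 := 81  ⟶  MIII  (L0)  txn=∅  M[L0]=40
step 14: P3: load  L2  ⟶  SIIS  (L2)  txn=∅  M[L2]=40
step 15: P1: load  L1  ⟶  IMII  (L1)  txn=∅  M[L1]=20
step 16: P0: load  L2  ⟶  SIIS  (L2)  txn=∅  M[L2]=40
step 17: P0: store L0 := 16  ⟶  MIII  (L0)  txn=∅  M[L0]=40
step 18: P1: store L0 := 72  ⟶  IMII  (L0)  txn=BusRdX+Flush  M[L0]=16
step 19: P2: load  L2  ⟶  SISS  (L2)  txn=BusRd  M[L2]=40
step 20: P2: store L0 := 60  ⟶  IIMI  (L0)  txn=BusRdX+Flush  M[L0]=72
step 21: P0: load  L2  ⟶  SISS  (L2)  txn=∅  M[L2]=40
step 22: P1: store L2 := 74  ⟶  IMII  (L2)  txn=BusRdX  M[L2]=40
step 23: P2: load  L2  ⟶  ISSI  (L2)  txn=BusRd+Flush  M[L2]=74
step 24: P3: store L1 := 43  ⟶  IIIM  (L1)  txn=BusRdX+Flush  M[L1]=25
step 25: P3: store L1 := 28  ⟶  IIIM  (L1)  txn=∅  M[L1]=25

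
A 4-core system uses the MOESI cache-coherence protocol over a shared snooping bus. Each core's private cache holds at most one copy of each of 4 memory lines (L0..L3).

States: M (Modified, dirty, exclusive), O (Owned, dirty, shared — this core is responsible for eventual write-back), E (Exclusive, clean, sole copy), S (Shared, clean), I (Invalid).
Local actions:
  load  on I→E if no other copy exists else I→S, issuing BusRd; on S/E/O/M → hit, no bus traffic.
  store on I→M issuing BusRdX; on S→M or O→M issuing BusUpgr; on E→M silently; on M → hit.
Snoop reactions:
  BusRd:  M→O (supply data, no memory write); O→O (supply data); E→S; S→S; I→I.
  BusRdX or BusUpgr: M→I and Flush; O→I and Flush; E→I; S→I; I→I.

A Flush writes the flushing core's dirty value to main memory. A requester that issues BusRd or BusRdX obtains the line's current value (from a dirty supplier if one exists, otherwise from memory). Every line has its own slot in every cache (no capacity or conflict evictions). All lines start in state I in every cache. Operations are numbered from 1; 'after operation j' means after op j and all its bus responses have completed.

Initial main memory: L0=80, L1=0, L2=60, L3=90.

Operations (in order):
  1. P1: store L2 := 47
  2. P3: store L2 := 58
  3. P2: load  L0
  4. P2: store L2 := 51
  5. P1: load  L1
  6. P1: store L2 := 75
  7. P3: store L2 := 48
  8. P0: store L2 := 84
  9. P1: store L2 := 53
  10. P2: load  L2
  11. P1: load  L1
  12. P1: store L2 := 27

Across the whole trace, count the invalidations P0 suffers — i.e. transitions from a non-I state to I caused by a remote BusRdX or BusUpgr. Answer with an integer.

1. P1: store L2 := 47  bus=[BusRdX]  L2: P0=I P1=M P2=I P3=I  mem[L2]=60
2. P3: store L2 := 58  bus=[BusRdX,Flush]  L2: P0=I P1=I P2=I P3=M  mem[L2]=47
3. P2: load  L0  bus=[BusRd]  L0: P0=I P1=I P2=E P3=I  mem[L0]=80
4. P2: store L2 := 51  bus=[BusRdX,Flush]  L2: P0=I P1=I P2=M P3=I  mem[L2]=58
5. P1: load  L1  bus=[BusRd]  L1: P0=I P1=E P2=I P3=I  mem[L1]=0
6. P1: store L2 := 75  bus=[BusRdX,Flush]  L2: P0=I P1=M P2=I P3=I  mem[L2]=51
7. P3: store L2 := 48  bus=[BusRdX,Flush]  L2: P0=I P1=I P2=I P3=M  mem[L2]=75
8. P0: store L2 := 84  bus=[BusRdX,Flush]  L2: P0=M P1=I P2=I P3=I  mem[L2]=48
9. P1: store L2 := 53  bus=[BusRdX,Flush]  L2: P0=I P1=M P2=I P3=I  mem[L2]=84
10. P2: load  L2  bus=[BusRd]  L2: P0=I P1=O P2=S P3=I  mem[L2]=84
11. P1: load  L1  bus=[-]  L1: P0=I P1=E P2=I P3=I  mem[L1]=0
12. P1: store L2 := 27  bus=[BusUpgr]  L2: P0=I P1=M P2=I P3=I  mem[L2]=84

invalidations = 1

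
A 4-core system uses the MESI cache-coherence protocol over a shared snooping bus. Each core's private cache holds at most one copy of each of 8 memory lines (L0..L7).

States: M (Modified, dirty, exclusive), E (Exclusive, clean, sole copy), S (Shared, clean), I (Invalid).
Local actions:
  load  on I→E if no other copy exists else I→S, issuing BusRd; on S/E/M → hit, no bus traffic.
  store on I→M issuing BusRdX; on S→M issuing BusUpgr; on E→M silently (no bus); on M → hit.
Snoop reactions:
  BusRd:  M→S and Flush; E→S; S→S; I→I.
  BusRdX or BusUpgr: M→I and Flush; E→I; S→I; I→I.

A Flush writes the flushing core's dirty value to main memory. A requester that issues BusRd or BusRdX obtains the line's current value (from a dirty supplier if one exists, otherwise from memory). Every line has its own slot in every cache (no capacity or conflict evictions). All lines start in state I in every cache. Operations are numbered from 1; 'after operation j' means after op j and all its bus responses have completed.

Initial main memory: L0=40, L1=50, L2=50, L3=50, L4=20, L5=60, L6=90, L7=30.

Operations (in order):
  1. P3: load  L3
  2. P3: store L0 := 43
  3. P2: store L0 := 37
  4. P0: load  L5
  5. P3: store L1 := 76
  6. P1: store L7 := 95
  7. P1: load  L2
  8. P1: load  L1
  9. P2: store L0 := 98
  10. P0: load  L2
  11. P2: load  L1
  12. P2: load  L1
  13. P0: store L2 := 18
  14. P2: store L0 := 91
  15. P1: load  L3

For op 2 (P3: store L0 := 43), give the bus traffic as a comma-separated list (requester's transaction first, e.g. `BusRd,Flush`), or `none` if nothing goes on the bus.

[1] P3: load  L3 | P0:I, P1:I, P2:I, P3:E(50) | bus: BusRd
[2] P3: store L0 := 43 | P0:I, P1:I, P2:I, P3:M(43) | bus: BusRdX
[3] P2: store L0 := 37 | P0:I, P1:I, P2:M(37), P3:I | bus: BusRdX,Flush
[4] P0: load  L5 | P0:E(60), P1:I, P2:I, P3:I | bus: BusRd
[5] P3: store L1 := 76 | P0:I, P1:I, P2:I, P3:M(76) | bus: BusRdX
[6] P1: store L7 := 95 | P0:I, P1:M(95), P2:I, P3:I | bus: BusRdX
[7] P1: load  L2 | P0:I, P1:E(50), P2:I, P3:I | bus: BusRd
[8] P1: load  L1 | P0:I, P1:S(76), P2:I, P3:S(76) | bus: BusRd,Flush
[9] P2: store L0 := 98 | P0:I, P1:I, P2:M(98), P3:I | bus: none
[10] P0: load  L2 | P0:S(50), P1:S(50), P2:I, P3:I | bus: BusRd
[11] P2: load  L1 | P0:I, P1:S(76), P2:S(76), P3:S(76) | bus: BusRd
[12] P2: load  L1 | P0:I, P1:S(76), P2:S(76), P3:S(76) | bus: none
[13] P0: store L2 := 18 | P0:M(18), P1:I, P2:I, P3:I | bus: BusUpgr
[14] P2: store L0 := 91 | P0:I, P1:I, P2:M(91), P3:I | bus: none
[15] P1: load  L3 | P0:I, P1:S(50), P2:I, P3:S(50) | bus: BusRd

bus = BusRdX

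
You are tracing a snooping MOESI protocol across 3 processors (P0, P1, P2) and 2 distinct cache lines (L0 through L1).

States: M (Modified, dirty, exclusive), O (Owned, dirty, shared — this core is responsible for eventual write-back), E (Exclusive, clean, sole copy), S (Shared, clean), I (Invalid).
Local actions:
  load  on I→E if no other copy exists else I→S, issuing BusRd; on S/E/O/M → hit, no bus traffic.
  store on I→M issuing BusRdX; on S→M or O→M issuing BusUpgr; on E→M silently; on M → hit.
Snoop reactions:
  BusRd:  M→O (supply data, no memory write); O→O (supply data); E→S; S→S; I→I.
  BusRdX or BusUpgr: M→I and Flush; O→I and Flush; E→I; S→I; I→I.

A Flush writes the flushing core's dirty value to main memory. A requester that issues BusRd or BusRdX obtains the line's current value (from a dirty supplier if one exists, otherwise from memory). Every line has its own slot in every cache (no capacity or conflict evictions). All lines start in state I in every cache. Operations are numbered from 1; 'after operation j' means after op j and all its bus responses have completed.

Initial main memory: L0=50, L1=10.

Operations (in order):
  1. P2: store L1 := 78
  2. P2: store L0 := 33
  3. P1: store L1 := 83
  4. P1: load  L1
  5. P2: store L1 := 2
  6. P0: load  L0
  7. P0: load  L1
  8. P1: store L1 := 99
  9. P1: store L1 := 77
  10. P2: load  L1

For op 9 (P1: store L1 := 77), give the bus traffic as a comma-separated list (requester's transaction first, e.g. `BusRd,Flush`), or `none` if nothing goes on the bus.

step 1: P2: store L1 := 78  ⟶  IIM  (L1)  txn=BusRdX  M[L1]=10
step 2: P2: store L0 := 33  ⟶  IIM  (L0)  txn=BusRdX  M[L0]=50
step 3: P1: store L1 := 83  ⟶  IMI  (L1)  txn=BusRdX+Flush  M[L1]=78
step 4: P1: load  L1  ⟶  IMI  (L1)  txn=∅  M[L1]=78
step 5: P2: store L1 := 2  ⟶  IIM  (L1)  txn=BusRdX+Flush  M[L1]=83
step 6: P0: load  L0  ⟶  SIO  (L0)  txn=BusRd  M[L0]=50
step 7: P0: load  L1  ⟶  SIO  (L1)  txn=BusRd  M[L1]=83
step 8: P1: store L1 := 99  ⟶  IMI  (L1)  txn=BusRdX+Flush  M[L1]=2
step 9: P1: store L1 := 77  ⟶  IMI  (L1)  txn=∅  M[L1]=2
step 10: P2: load  L1  ⟶  IOS  (L1)  txn=BusRd  M[L1]=2

bus = none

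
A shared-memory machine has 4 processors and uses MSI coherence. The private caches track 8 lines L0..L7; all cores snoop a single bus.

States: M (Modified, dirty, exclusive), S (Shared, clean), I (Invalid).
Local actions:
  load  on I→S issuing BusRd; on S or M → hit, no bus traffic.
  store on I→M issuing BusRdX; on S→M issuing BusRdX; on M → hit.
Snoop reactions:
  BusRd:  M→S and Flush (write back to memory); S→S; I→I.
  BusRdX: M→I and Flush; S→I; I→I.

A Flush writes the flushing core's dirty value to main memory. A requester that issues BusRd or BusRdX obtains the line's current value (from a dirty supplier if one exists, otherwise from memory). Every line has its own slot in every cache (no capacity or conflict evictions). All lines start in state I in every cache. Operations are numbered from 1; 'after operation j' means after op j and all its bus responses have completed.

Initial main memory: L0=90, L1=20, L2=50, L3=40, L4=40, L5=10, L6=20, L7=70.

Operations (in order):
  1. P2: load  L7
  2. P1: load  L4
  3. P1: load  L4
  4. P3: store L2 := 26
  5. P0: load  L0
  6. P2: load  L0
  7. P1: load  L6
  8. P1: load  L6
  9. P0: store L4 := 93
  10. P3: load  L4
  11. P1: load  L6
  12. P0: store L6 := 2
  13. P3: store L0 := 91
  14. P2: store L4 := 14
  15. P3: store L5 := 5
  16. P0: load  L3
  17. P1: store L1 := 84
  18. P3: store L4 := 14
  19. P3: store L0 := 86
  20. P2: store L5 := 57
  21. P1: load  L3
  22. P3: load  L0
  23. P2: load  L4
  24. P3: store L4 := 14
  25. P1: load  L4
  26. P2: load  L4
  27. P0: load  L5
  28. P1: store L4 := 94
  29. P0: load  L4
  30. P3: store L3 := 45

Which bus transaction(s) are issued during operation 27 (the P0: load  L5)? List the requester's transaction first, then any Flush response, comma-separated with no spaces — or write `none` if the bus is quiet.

bus = BusRd,Flush

step 1: P2: load  L7  ⟶  IISI  (L7)  txn=BusRd  M[L7]=70
step 2: P1: load  L4  ⟶  ISII  (L4)  txn=BusRd  M[L4]=40
step 3: P1: load  L4  ⟶  ISII  (L4)  txn=∅  M[L4]=40
step 4: P3: store L2 := 26  ⟶  IIIM  (L2)  txn=BusRdX  M[L2]=50
step 5: P0: load  L0  ⟶  SIII  (L0)  txn=BusRd  M[L0]=90
step 6: P2: load  L0  ⟶  SISI  (L0)  txn=BusRd  M[L0]=90
step 7: P1: load  L6  ⟶  ISII  (L6)  txn=BusRd  M[L6]=20
step 8: P1: load  L6  ⟶  ISII  (L6)  txn=∅  M[L6]=20
step 9: P0: store L4 := 93  ⟶  MIII  (L4)  txn=BusRdX  M[L4]=40
step 10: P3: load  L4  ⟶  SIIS  (L4)  txn=BusRd+Flush  M[L4]=93
step 11: P1: load  L6  ⟶  ISII  (L6)  txn=∅  M[L6]=20
step 12: P0: store L6 := 2  ⟶  MIII  (L6)  txn=BusRdX  M[L6]=20
step 13: P3: store L0 := 91  ⟶  IIIM  (L0)  txn=BusRdX  M[L0]=90
step 14: P2: store L4 := 14  ⟶  IIMI  (L4)  txn=BusRdX  M[L4]=93
step 15: P3: store L5 := 5  ⟶  IIIM  (L5)  txn=BusRdX  M[L5]=10
step 16: P0: load  L3  ⟶  SIII  (L3)  txn=BusRd  M[L3]=40
step 17: P1: store L1 := 84  ⟶  IMII  (L1)  txn=BusRdX  M[L1]=20
step 18: P3: store L4 := 14  ⟶  IIIM  (L4)  txn=BusRdX+Flush  M[L4]=14
step 19: P3: store L0 := 86  ⟶  IIIM  (L0)  txn=∅  M[L0]=90
step 20: P2: store L5 := 57  ⟶  IIMI  (L5)  txn=BusRdX+Flush  M[L5]=5
step 21: P1: load  L3  ⟶  SSII  (L3)  txn=BusRd  M[L3]=40
step 22: P3: load  L0  ⟶  IIIM  (L0)  txn=∅  M[L0]=90
step 23: P2: load  L4  ⟶  IISS  (L4)  txn=BusRd+Flush  M[L4]=14
step 24: P3: store L4 := 14  ⟶  IIIM  (L4)  txn=BusRdX  M[L4]=14
step 25: P1: load  L4  ⟶  ISIS  (L4)  txn=BusRd+Flush  M[L4]=14
step 26: P2: load  L4  ⟶  ISSS  (L4)  txn=BusRd  M[L4]=14
step 27: P0: load  L5  ⟶  SISI  (L5)  txn=BusRd+Flush  M[L5]=57
step 28: P1: store L4 := 94  ⟶  IMII  (L4)  txn=BusRdX  M[L4]=14
step 29: P0: load  L4  ⟶  SSII  (L4)  txn=BusRd+Flush  M[L4]=94
step 30: P3: store L3 := 45  ⟶  IIIM  (L3)  txn=BusRdX  M[L3]=40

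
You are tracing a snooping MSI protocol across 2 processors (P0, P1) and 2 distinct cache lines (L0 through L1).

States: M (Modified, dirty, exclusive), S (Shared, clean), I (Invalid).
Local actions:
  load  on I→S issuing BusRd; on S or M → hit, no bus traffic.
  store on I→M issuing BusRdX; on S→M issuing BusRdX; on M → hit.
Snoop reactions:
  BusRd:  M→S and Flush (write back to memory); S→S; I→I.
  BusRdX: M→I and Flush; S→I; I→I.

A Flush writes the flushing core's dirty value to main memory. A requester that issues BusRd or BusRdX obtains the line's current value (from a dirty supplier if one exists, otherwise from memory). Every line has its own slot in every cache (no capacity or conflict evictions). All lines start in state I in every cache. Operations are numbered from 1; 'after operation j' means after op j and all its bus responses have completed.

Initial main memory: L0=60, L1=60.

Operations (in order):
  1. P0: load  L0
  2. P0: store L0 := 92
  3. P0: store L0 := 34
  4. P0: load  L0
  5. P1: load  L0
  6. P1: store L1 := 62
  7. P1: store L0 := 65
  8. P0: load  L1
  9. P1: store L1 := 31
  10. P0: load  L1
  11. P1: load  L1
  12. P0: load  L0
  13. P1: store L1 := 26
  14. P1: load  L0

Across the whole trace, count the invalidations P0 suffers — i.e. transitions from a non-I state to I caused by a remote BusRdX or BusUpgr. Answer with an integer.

[1] P0: load  L0 | P0:S(60), P1:I | bus: BusRd
[2] P0: store L0 := 92 | P0:M(92), P1:I | bus: BusRdX
[3] P0: store L0 := 34 | P0:M(34), P1:I | bus: none
[4] P0: load  L0 | P0:M(34), P1:I | bus: none
[5] P1: load  L0 | P0:S(34), P1:S(34) | bus: BusRd,Flush
[6] P1: store L1 := 62 | P0:I, P1:M(62) | bus: BusRdX
[7] P1: store L0 := 65 | P0:I, P1:M(65) | bus: BusRdX
[8] P0: load  L1 | P0:S(62), P1:S(62) | bus: BusRd,Flush
[9] P1: store L1 := 31 | P0:I, P1:M(31) | bus: BusRdX
[10] P0: load  L1 | P0:S(31), P1:S(31) | bus: BusRd,Flush
[11] P1: load  L1 | P0:S(31), P1:S(31) | bus: none
[12] P0: load  L0 | P0:S(65), P1:S(65) | bus: BusRd,Flush
[13] P1: store L1 := 26 | P0:I, P1:M(26) | bus: BusRdX
[14] P1: load  L0 | P0:S(65), P1:S(65) | bus: none

invalidations = 3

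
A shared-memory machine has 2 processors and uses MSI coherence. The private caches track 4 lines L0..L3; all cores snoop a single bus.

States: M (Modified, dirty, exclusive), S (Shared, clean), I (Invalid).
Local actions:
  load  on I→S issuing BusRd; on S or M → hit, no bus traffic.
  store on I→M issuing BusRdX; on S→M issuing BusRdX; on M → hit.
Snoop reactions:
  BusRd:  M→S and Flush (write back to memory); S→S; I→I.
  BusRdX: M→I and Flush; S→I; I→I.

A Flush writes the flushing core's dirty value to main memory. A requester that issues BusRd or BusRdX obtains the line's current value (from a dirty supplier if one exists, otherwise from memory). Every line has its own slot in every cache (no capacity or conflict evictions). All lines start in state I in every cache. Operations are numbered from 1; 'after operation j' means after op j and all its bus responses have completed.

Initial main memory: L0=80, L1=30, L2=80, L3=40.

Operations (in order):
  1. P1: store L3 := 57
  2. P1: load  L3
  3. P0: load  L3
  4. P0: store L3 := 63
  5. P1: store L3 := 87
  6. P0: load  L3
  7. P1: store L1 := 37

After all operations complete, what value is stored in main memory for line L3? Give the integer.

memory[L3] = 87

1. P1: store L3 := 57  bus=[BusRdX]  L3: P0=I P1=M  mem[L3]=40
2. P1: load  L3  bus=[-]  L3: P0=I P1=M  mem[L3]=40
3. P0: load  L3  bus=[BusRd,Flush]  L3: P0=S P1=S  mem[L3]=57
4. P0: store L3 := 63  bus=[BusRdX]  L3: P0=M P1=I  mem[L3]=57
5. P1: store L3 := 87  bus=[BusRdX,Flush]  L3: P0=I P1=M  mem[L3]=63
6. P0: load  L3  bus=[BusRd,Flush]  L3: P0=S P1=S  mem[L3]=87
7. P1: store L1 := 37  bus=[BusRdX]  L1: P0=I P1=M  mem[L1]=30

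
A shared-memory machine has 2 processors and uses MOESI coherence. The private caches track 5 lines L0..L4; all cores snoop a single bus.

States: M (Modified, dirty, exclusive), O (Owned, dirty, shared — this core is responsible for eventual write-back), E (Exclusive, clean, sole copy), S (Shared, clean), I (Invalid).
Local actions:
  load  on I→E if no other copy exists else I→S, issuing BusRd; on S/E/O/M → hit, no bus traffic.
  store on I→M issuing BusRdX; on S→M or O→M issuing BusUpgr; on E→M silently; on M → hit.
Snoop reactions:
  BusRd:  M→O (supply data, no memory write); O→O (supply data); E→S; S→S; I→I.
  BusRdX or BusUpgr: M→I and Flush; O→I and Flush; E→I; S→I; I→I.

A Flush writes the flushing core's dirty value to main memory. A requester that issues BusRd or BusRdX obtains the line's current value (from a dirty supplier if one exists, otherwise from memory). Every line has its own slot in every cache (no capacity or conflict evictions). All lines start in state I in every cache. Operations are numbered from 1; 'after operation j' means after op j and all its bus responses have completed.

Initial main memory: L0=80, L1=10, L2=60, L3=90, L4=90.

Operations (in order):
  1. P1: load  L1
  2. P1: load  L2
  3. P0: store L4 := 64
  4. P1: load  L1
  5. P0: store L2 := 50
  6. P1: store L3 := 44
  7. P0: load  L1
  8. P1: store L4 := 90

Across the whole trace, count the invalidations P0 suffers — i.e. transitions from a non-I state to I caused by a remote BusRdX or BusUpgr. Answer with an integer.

invalidations = 1

  op1 P1: load  L1 → I/E on L1; bus BusRd; mem=10
  op2 P1: load  L2 → I/E on L2; bus BusRd; mem=60
  op3 P0: store L4 := 64 → M/I on L4; bus BusRdX; mem=90
  op4 P1: load  L1 → I/E on L1; bus (none); mem=10
  op5 P0: store L2 := 50 → M/I on L2; bus BusRdX; mem=60
  op6 P1: store L3 := 44 → I/M on L3; bus BusRdX; mem=90
  op7 P0: load  L1 → S/S on L1; bus BusRd; mem=10
  op8 P1: store L4 := 90 → I/M on L4; bus BusRdX Flush; mem=64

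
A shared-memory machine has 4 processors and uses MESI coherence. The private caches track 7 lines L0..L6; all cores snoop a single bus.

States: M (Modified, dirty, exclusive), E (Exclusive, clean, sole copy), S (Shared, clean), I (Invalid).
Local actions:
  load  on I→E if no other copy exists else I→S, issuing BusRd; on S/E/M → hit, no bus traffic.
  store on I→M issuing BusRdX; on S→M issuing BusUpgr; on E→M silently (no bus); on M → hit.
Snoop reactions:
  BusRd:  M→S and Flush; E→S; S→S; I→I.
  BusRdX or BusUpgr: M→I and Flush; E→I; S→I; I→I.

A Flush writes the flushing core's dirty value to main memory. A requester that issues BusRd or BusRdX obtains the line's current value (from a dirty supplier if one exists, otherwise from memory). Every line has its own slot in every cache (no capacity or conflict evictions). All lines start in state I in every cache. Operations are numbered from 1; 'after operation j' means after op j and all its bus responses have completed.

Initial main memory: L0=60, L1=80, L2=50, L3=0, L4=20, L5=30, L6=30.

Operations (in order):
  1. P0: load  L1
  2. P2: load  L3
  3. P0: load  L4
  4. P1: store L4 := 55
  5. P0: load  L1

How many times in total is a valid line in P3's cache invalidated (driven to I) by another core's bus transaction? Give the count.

step 1: P0: load  L1  ⟶  EIII  (L1)  txn=BusRd  M[L1]=80
step 2: P2: load  L3  ⟶  IIEI  (L3)  txn=BusRd  M[L3]=0
step 3: P0: load  L4  ⟶  EIII  (L4)  txn=BusRd  M[L4]=20
step 4: P1: store L4 := 55  ⟶  IMII  (L4)  txn=BusRdX  M[L4]=20
step 5: P0: load  L1  ⟶  EIII  (L1)  txn=∅  M[L1]=80

invalidations = 0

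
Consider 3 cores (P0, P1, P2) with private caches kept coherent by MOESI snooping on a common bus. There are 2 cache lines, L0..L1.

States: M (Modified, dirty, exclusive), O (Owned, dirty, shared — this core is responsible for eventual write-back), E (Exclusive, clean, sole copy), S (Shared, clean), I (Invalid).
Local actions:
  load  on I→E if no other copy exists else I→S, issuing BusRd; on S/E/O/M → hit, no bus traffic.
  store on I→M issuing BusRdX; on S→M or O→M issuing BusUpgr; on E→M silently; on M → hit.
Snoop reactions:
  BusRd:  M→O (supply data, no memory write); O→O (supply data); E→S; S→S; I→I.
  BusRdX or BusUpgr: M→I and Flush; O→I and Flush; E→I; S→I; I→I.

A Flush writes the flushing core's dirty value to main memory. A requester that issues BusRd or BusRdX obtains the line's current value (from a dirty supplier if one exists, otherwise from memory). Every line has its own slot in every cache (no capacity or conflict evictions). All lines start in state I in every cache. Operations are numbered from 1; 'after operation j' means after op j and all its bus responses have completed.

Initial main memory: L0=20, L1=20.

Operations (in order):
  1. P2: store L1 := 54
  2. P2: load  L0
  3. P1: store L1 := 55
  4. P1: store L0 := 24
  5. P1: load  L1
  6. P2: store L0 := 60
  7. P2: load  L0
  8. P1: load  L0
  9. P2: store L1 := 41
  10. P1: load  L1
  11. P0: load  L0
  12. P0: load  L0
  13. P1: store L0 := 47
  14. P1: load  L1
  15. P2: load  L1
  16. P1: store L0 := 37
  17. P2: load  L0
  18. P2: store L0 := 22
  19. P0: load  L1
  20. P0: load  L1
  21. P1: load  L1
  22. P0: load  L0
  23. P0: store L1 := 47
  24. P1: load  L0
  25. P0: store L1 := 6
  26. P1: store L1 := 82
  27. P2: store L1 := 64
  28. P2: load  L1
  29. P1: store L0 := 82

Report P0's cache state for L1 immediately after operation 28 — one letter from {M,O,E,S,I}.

step 1: P2: store L1 := 54  ⟶  IIM  (L1)  txn=BusRdX  M[L1]=20
step 2: P2: load  L0  ⟶  IIE  (L0)  txn=BusRd  M[L0]=20
step 3: P1: store L1 := 55  ⟶  IMI  (L1)  txn=BusRdX+Flush  M[L1]=54
step 4: P1: store L0 := 24  ⟶  IMI  (L0)  txn=BusRdX  M[L0]=20
step 5: P1: load  L1  ⟶  IMI  (L1)  txn=∅  M[L1]=54
step 6: P2: store L0 := 60  ⟶  IIM  (L0)  txn=BusRdX+Flush  M[L0]=24
step 7: P2: load  L0  ⟶  IIM  (L0)  txn=∅  M[L0]=24
step 8: P1: load  L0  ⟶  ISO  (L0)  txn=BusRd  M[L0]=24
step 9: P2: store L1 := 41  ⟶  IIM  (L1)  txn=BusRdX+Flush  M[L1]=55
step 10: P1: load  L1  ⟶  ISO  (L1)  txn=BusRd  M[L1]=55
step 11: P0: load  L0  ⟶  SSO  (L0)  txn=BusRd  M[L0]=24
step 12: P0: load  L0  ⟶  SSO  (L0)  txn=∅  M[L0]=24
step 13: P1: store L0 := 47  ⟶  IMI  (L0)  txn=BusUpgr+Flush  M[L0]=60
step 14: P1: load  L1  ⟶  ISO  (L1)  txn=∅  M[L1]=55
step 15: P2: load  L1  ⟶  ISO  (L1)  txn=∅  M[L1]=55
step 16: P1: store L0 := 37  ⟶  IMI  (L0)  txn=∅  M[L0]=60
step 17: P2: load  L0  ⟶  IOS  (L0)  txn=BusRd  M[L0]=60
step 18: P2: store L0 := 22  ⟶  IIM  (L0)  txn=BusUpgr+Flush  M[L0]=37
step 19: P0: load  L1  ⟶  SSO  (L1)  txn=BusRd  M[L1]=55
step 20: P0: load  L1  ⟶  SSO  (L1)  txn=∅  M[L1]=55
step 21: P1: load  L1  ⟶  SSO  (L1)  txn=∅  M[L1]=55
step 22: P0: load  L0  ⟶  SIO  (L0)  txn=BusRd  M[L0]=37
step 23: P0: store L1 := 47  ⟶  MII  (L1)  txn=BusUpgr+Flush  M[L1]=41
step 24: P1: load  L0  ⟶  SSO  (L0)  txn=BusRd  M[L0]=37
step 25: P0: store L1 := 6  ⟶  MII  (L1)  txn=∅  M[L1]=41
step 26: P1: store L1 := 82  ⟶  IMI  (L1)  txn=BusRdX+Flush  M[L1]=6
step 27: P2: store L1 := 64  ⟶  IIM  (L1)  txn=BusRdX+Flush  M[L1]=82
step 28: P2: load  L1  ⟶  IIM  (L1)  txn=∅  M[L1]=82
step 29: P1: store L0 := 82  ⟶  IMI  (L0)  txn=BusUpgr+Flush  M[L0]=22

state = I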